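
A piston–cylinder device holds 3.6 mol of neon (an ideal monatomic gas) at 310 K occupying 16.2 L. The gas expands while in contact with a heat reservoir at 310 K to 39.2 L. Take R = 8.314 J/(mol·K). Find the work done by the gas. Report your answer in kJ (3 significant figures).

W ≈ 8.20 kJ

Isothermal: W = nRT ln(V₂/V₁).
W = (3.6)(8.314)(310) × ln(39.2/16.2)
  = 9278 × 0.8837
W_by_gas = 8199 J.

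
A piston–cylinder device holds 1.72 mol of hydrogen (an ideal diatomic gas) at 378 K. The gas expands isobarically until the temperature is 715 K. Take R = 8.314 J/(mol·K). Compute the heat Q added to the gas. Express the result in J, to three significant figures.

Q ≈ 16900 J

Isobaric: W = nRΔT = (1.72)(8.314)(337) = 4819 J.
ΔU = nCᵥΔT with Cᵥ = 5R/2: ΔU = (1.72)(20.79)(337) = 12048 J.
Q = ΔU + W = 12048 + 4819 = 16867 J.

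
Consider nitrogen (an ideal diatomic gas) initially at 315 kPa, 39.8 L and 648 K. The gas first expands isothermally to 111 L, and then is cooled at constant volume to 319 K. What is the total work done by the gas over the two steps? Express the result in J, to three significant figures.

W_total ≈ 12900 J

Step 1 (isothermal): W = P₁V₁ ln(V₂/V₁) = (12537) ln(111/39.8) = 12859 J.
Step 2 (isochoric): W = 0 (constant volume).
W_total = 12859 + 0 = 12859 J.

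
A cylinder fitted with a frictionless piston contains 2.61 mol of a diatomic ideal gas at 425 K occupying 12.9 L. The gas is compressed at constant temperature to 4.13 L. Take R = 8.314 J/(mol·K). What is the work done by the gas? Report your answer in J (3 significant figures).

W ≈ -10500 J

Isothermal: W = nRT ln(V₂/V₁).
W = (2.61)(8.314)(425) × ln(4.13/12.9)
  = 9222 × -1.139
W_by_gas = -10504 J.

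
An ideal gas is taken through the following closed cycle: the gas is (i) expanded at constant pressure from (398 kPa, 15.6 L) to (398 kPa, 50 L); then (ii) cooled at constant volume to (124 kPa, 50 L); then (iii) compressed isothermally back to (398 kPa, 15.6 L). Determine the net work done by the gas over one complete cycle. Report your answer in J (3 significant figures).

Leg (i): W = PΔV = (398)(50 − 15.6) = 13691 J.
Leg (ii): W = 0.
Leg (iii): W = PᵢVᵢ ln(V_f/Vᵢ) = (6200) ln(15.6/50) = -7221 J.
W_net = 13691 − 7221 = 6470 J.

W_net ≈ 6470 J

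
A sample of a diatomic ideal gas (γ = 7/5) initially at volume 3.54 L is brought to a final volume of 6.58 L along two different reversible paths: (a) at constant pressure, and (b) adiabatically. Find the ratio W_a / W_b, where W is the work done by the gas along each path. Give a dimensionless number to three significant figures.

Path (a) isobaric: W = P₁(V₂ − V₁) → W_a/(P₁V₁) = 0.8588.
Path (b) adiabatic: W = P₁V₁(1 − (V₁/V₂)^(γ−1))/(γ−1) → W_b/(P₁V₁) = 0.549.
W_a / W_b = 0.8588 / 0.549 = 1.564.

W_a / W_b ≈ 1.56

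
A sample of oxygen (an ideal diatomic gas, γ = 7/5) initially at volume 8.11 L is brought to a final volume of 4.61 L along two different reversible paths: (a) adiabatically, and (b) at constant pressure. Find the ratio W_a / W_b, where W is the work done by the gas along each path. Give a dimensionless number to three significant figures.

Path (a) adiabatic: W = P₁V₁(1 − (V₁/V₂)^(γ−1))/(γ−1) → W_a/(P₁V₁) = -0.6338.
Path (b) isobaric: W = P₁(V₂ − V₁) → W_b/(P₁V₁) = -0.4316.
W_a / W_b = -0.6338 / -0.4316 = 1.469.

W_a / W_b ≈ 1.47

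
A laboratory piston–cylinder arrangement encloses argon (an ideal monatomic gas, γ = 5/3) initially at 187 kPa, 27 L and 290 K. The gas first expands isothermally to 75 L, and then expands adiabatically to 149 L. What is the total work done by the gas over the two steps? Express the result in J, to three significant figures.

W_total ≈ 7940 J

Step 1 (isothermal): W = P₁V₁ ln(V₂/V₁) = (5049) ln(75/27) = 5158 J.
After step 1: P = 67.32 kPa, V = 75 L, T = 290 K.
Step 2 (adiabatic): W = (P₁V₁ − P₂V₂)/(γ−1) = (5049 − 3195)/0.667 = 2781 J.
W_total = 5158 + 2781 = 7939 J.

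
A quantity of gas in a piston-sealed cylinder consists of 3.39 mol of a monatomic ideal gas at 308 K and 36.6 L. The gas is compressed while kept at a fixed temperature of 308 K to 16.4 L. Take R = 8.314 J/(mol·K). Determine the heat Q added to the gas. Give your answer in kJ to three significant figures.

Isothermal ⇒ ΔU = 0, so Q = W = nRT ln(V₂/V₁).
Q = (3.39)(8.314)(308) ln(16.4/36.6) = 8681 × -0.8028 = -6969 J.

Q ≈ -6.97 kJ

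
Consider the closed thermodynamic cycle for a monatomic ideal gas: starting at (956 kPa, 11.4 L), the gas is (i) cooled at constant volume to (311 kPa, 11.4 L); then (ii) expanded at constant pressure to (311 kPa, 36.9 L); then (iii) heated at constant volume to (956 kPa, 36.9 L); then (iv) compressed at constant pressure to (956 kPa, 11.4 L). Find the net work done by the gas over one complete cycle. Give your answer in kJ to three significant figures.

Constant-volume legs do no work.
W(ii) = (311)(36.9 − 11.4) = 7930 J; W(iv) = (956)(11.4 − 36.9) = -24378 J.
W_net = 7930 − 24378 = -16448 J (the counter-clockwise enclosed area).

W_net ≈ -16.4 kJ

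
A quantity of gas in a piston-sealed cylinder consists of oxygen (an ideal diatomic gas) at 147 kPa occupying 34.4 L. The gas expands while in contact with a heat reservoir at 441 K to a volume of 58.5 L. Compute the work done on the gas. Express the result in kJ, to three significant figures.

W ≈ -2.69 kJ

Isothermal: W = nRT ln(V₂/V₁) = P₁V₁ ln(V₂/V₁).
P₁V₁ = (147 kPa)(34.4 L) = 5057 J.
W = 5057 × ln(58.5/34.4) = 5057 × 0.531
W_by_gas = 2685 J; work on gas = −W_by = -2685 J.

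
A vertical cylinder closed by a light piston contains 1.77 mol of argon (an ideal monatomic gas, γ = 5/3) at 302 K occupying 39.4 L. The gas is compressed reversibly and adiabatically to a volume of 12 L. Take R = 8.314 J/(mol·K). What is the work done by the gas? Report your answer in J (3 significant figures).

Adiabatic: TV^(γ−1) = const with γ = 5/3.
T₂ = T₁ (V₁/V₂)^(γ−1) = 302 × (39.4/12)^0.667 = 302 × 2.209 = 667.1 K.
W_by = nCᵥ(T₁ − T₂) = (1.77)(12.47)(302 − 667.1) = -8060 J.

W ≈ -8060 J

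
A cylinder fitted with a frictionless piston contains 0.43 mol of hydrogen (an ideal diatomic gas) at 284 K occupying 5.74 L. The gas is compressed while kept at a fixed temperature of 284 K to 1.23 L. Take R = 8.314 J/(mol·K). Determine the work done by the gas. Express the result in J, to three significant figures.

W ≈ -1560 J

Isothermal: W = nRT ln(V₂/V₁).
W = (0.43)(8.314)(284) × ln(1.23/5.74)
  = 1015 × -1.54
W_by_gas = -1564 J.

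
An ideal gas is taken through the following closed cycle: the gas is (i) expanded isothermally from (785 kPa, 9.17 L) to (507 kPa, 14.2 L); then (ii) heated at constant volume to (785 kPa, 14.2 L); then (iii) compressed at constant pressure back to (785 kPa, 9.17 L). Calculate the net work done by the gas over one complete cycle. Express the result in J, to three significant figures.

W_net ≈ -801 J

Leg (i): W = PᵢVᵢ ln(V_f/Vᵢ) = (7198) ln(14.2/9.17) = 3148 J.
Leg (ii): W = 0.
Leg (iii): W = PΔV = (785)(9.17 − 14.2) = -3949 J.
W_net = 3148 − 3949 = -800.6 J.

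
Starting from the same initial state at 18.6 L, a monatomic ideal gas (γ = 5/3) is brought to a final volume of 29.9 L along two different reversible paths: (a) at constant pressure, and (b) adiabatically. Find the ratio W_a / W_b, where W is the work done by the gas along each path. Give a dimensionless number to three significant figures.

Path (a) isobaric: W = P₁(V₂ − V₁) → W_a/(P₁V₁) = 0.6075.
Path (b) adiabatic: W = P₁V₁(1 − (V₁/V₂)^(γ−1))/(γ−1) → W_b/(P₁V₁) = 0.4069.
W_a / W_b = 0.6075 / 0.4069 = 1.493.

W_a / W_b ≈ 1.49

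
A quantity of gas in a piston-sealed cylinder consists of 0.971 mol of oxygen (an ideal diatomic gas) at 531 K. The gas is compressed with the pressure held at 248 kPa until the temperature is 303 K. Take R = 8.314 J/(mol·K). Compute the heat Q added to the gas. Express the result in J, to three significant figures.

Isobaric: W = nRΔT = (0.971)(8.314)(-228) = -1841 J.
ΔU = nCᵥΔT with Cᵥ = 5R/2: ΔU = (0.971)(20.79)(-228) = -4602 J.
Q = ΔU + W = -4602 − 1841 = -6442 J.

Q ≈ -6440 J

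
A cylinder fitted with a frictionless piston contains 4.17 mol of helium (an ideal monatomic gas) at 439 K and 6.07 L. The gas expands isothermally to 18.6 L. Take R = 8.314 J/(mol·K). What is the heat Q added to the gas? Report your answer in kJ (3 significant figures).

Isothermal ⇒ ΔU = 0, so Q = W = nRT ln(V₂/V₁).
Q = (4.17)(8.314)(439) ln(18.6/6.07) = 15220 × 1.12 = 17043 J.

Q ≈ 17.0 kJ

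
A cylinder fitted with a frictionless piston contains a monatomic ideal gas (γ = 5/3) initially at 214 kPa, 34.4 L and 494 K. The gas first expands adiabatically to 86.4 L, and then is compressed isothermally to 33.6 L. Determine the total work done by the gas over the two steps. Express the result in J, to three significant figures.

W_total ≈ 1300 J

Step 1 (adiabatic): W = (P₁V₁ − P₂V₂)/(γ−1) = (7362 − 3984)/0.667 = 5066 J.
After step 1: P = 46.11 kPa, V = 86.4 L, T = 267.4 K.
Step 2 (isothermal): W = P₁V₁ ln(V₂/V₁) = (3984) ln(33.6/86.4) = -3763 J.
W_total = 5066 − 3763 = 1303 J.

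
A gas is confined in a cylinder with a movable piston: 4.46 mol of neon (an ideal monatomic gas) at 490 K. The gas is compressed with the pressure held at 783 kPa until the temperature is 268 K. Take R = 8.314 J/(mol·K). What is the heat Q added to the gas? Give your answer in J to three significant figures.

Isobaric: W = nRΔT = (4.46)(8.314)(-222) = -8232 J.
ΔU = nCᵥΔT with Cᵥ = 3R/2: ΔU = (4.46)(12.47)(-222) = -12348 J.
Q = ΔU + W = -12348 − 8232 = -20580 J.

Q ≈ -20600 J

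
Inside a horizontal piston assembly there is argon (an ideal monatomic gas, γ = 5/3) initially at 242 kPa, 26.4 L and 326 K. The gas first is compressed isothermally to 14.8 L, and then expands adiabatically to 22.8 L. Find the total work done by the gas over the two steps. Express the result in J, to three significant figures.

W_total ≈ -1300 J

Step 1 (isothermal): W = P₁V₁ ln(V₂/V₁) = (6389) ln(14.8/26.4) = -3697 J.
After step 1: P = 431.7 kPa, V = 14.8 L, T = 326 K.
Step 2 (adiabatic): W = (P₁V₁ − P₂V₂)/(γ−1) = (6389 − 4790)/0.667 = 2399 J.
W_total = -3697 + 2399 = -1299 J.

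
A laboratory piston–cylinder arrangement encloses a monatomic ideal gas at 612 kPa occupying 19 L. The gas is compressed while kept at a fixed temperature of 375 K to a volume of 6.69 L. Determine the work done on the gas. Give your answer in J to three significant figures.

Isothermal: W = nRT ln(V₂/V₁) = P₁V₁ ln(V₂/V₁).
P₁V₁ = (612 kPa)(19 L) = 11628 J.
W = 11628 × ln(6.69/19) = 11628 × -1.044
W_by_gas = -12138 J; work on gas = −W_by = 12138 J.

W ≈ 12100 J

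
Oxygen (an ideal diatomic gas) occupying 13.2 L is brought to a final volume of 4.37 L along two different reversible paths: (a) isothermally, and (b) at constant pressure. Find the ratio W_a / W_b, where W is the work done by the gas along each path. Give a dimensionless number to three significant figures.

Path (a) isothermal: W = P₁V₁ ln(V₂/V₁) → W_a/(P₁V₁) = -1.105.
Path (b) isobaric: W = P₁(V₂ − V₁) → W_b/(P₁V₁) = -0.6689.
W_a / W_b = -1.105 / -0.6689 = 1.653.

W_a / W_b ≈ 1.65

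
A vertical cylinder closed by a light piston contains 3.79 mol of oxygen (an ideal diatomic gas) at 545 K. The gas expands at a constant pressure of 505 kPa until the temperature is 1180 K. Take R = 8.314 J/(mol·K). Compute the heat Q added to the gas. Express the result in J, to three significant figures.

Isobaric: W = nRΔT = (3.79)(8.314)(635) = 20009 J.
ΔU = nCᵥΔT with Cᵥ = 5R/2: ΔU = (3.79)(20.79)(635) = 50022 J.
Q = ΔU + W = 50022 + 20009 = 70031 J.

Q ≈ 70000 J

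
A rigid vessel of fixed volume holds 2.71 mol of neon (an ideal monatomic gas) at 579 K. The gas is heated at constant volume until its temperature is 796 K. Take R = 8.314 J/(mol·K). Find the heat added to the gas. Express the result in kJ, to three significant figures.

Constant volume ⇒ W = 0, so Q = ΔU = nCᵥΔT with Cᵥ = 3R/2 = 12.47 J/(mol·K).
ΔU = (2.71)(12.47)(796 − 579) = 7334 J.

Q ≈ 7.33 kJ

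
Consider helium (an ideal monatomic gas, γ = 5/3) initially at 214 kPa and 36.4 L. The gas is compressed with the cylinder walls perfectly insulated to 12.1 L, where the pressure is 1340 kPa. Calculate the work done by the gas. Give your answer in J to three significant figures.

Adiabatic: W = (P₁V₁ − P₂V₂)/(γ − 1) with γ = 5/3.
P₁V₁ = 7790 J, P₂V₂ = 16214 J.
W = (7790 − 16214) / 0.6667 = -12637 J.

W ≈ -12600 J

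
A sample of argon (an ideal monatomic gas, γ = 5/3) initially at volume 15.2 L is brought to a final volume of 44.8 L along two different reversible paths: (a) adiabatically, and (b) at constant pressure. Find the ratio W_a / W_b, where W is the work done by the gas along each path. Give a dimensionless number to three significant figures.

W_a / W_b ≈ 0.396

Path (a) adiabatic: W = P₁V₁(1 − (V₁/V₂)^(γ−1))/(γ−1) → W_a/(P₁V₁) = 0.7703.
Path (b) isobaric: W = P₁(V₂ − V₁) → W_b/(P₁V₁) = 1.947.
W_a / W_b = 0.7703 / 1.947 = 0.3956.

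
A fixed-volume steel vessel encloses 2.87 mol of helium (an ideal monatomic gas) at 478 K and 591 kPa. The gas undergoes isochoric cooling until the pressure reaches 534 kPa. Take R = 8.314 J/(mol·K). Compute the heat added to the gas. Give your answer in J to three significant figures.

Q ≈ -1650 J

Constant volume ⇒ W = 0, so Q = ΔU = nCᵥΔT with Cᵥ = 3R/2 = 12.47 J/(mol·K).
At constant V, T₂/T₁ = P₂/P₁ ⇒ ΔT = T₁(P₂/P₁ − 1) = 478·(534/591 − 1) = -46.1 K.
ΔU = (2.87)(12.47)(-46.1) = -1650 J.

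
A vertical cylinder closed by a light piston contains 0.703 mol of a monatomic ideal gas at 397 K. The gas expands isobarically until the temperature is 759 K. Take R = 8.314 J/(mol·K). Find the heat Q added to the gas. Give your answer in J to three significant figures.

Isobaric: W = nRΔT = (0.703)(8.314)(362) = 2116 J.
ΔU = nCᵥΔT with Cᵥ = 3R/2: ΔU = (0.703)(12.47)(362) = 3174 J.
Q = ΔU + W = 3174 + 2116 = 5289 J.

Q ≈ 5290 J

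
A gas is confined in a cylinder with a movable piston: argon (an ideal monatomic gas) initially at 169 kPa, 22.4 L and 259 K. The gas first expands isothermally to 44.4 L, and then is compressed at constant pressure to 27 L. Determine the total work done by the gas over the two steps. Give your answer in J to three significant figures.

Step 1 (isothermal): W = P₁V₁ ln(V₂/V₁) = (3786) ln(44.4/22.4) = 2590 J.
After step 1: P = 85.26 kPa, V = 44.4 L, T = 259 K.
Step 2 (isobaric): W = PΔV = (85.26 kPa)(27 − 44.4 L) = -1484 J.
W_total = 2590 − 1484 = 1106 J.

W_total ≈ 1110 J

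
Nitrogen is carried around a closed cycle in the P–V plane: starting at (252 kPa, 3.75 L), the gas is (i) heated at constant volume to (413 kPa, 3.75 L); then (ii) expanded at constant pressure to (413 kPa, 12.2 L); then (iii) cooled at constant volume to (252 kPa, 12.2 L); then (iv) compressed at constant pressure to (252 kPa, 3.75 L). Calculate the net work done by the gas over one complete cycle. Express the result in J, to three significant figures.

Constant-volume legs do no work.
W(ii) = (413)(12.2 − 3.75) = 3490 J; W(iv) = (252)(3.75 − 12.2) = -2129 J.
W_net = 3490 − 2129 = 1360 J (the clockwise enclosed area).

W_net ≈ 1360 J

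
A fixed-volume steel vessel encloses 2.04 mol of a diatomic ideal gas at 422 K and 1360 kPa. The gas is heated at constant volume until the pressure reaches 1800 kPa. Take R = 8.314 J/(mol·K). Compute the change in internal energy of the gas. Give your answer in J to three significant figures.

ΔU ≈ 5790 J

Constant volume ⇒ W = 0, so Q = ΔU = nCᵥΔT with Cᵥ = 5R/2 = 20.79 J/(mol·K).
At constant V, T₂/T₁ = P₂/P₁ ⇒ ΔT = T₁(P₂/P₁ − 1) = 422·(1800/1360 − 1) = 136.5 K.
ΔU = (2.04)(20.79)(136.5) = 5789 J.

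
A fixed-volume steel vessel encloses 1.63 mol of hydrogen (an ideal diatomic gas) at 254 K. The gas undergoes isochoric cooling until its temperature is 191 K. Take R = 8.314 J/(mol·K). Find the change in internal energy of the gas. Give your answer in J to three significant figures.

ΔU ≈ -2130 J

Constant volume ⇒ W = 0, so Q = ΔU = nCᵥΔT with Cᵥ = 5R/2 = 20.79 J/(mol·K).
ΔU = (1.63)(20.79)(191 − 254) = -2134 J.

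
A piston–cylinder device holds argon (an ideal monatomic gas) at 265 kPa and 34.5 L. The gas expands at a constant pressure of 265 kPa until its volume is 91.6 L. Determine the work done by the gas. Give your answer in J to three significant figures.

Isobaric: W = P ΔV.
W = (265 kPa)(91.6 − 34.5 L) = (265)(57.1) = 15131 J.

W ≈ 15100 J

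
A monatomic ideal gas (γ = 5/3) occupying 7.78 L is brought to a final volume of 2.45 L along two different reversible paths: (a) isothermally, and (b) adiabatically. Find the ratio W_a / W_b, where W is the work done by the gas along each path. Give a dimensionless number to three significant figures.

Path (a) isothermal: W = P₁V₁ ln(V₂/V₁) → W_a/(P₁V₁) = -1.155.
Path (b) adiabatic: W = P₁V₁(1 − (V₁/V₂)^(γ−1))/(γ−1) → W_b/(P₁V₁) = -1.741.
W_a / W_b = -1.155 / -1.741 = 0.6638.

W_a / W_b ≈ 0.664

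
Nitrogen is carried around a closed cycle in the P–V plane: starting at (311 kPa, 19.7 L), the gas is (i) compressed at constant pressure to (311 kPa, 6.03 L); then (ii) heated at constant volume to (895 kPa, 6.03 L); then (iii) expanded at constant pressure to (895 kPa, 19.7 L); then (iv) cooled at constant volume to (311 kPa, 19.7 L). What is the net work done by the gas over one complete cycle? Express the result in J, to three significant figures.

Constant-volume legs do no work.
W(i) = (311)(6.03 − 19.7) = -4251 J; W(iii) = (895)(19.7 − 6.03) = 12235 J.
W_net = -4251 + 12235 = 7983 J (the clockwise enclosed area).

W_net ≈ 7980 J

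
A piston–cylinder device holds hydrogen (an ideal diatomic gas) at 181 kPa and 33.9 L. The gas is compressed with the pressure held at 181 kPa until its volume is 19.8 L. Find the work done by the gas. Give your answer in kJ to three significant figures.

W ≈ -2.55 kJ

Isobaric: W = P ΔV.
W = (181 kPa)(19.8 − 33.9 L) = (181)(-14.1) = -2552 J.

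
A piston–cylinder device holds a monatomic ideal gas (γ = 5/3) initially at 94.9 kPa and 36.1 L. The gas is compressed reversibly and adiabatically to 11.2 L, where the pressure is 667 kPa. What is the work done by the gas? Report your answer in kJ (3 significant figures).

W ≈ -6.07 kJ

Adiabatic: W = (P₁V₁ − P₂V₂)/(γ − 1) with γ = 5/3.
P₁V₁ = 3426 J, P₂V₂ = 7470 J.
W = (3426 − 7470) / 0.6667 = -6067 J.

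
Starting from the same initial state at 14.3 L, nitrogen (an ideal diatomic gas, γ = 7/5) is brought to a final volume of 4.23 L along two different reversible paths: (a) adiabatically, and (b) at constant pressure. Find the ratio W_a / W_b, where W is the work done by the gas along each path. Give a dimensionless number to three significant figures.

W_a / W_b ≈ 2.23

Path (a) adiabatic: W = P₁V₁(1 − (V₁/V₂)^(γ−1))/(γ−1) → W_a/(P₁V₁) = -1.569.
Path (b) isobaric: W = P₁(V₂ − V₁) → W_b/(P₁V₁) = -0.7042.
W_a / W_b = -1.569 / -0.7042 = 2.229.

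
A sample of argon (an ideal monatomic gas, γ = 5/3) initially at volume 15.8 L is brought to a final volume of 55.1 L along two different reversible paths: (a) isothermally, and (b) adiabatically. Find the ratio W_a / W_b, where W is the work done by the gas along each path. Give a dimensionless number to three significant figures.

Path (a) isothermal: W = P₁V₁ ln(V₂/V₁) → W_a/(P₁V₁) = 1.249.
Path (b) adiabatic: W = P₁V₁(1 − (V₁/V₂)^(γ−1))/(γ−1) → W_b/(P₁V₁) = 0.8477.
W_a / W_b = 1.249 / 0.8477 = 1.474.

W_a / W_b ≈ 1.47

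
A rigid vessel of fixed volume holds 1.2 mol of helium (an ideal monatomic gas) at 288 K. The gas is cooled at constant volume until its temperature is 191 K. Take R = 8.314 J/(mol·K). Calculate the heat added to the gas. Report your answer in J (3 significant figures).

Constant volume ⇒ W = 0, so Q = ΔU = nCᵥΔT with Cᵥ = 3R/2 = 12.47 J/(mol·K).
ΔU = (1.2)(12.47)(191 − 288) = -1452 J.

Q ≈ -1450 J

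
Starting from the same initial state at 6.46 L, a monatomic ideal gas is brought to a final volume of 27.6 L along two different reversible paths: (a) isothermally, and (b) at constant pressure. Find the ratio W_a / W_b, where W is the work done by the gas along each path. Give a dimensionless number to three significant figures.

W_a / W_b ≈ 0.444

Path (a) isothermal: W = P₁V₁ ln(V₂/V₁) → W_a/(P₁V₁) = 1.452.
Path (b) isobaric: W = P₁(V₂ − V₁) → W_b/(P₁V₁) = 3.272.
W_a / W_b = 1.452 / 3.272 = 0.4438.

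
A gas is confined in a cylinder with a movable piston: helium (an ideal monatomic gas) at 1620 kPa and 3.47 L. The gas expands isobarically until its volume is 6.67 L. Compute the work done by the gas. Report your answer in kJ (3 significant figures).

Isobaric: W = P ΔV.
W = (1620 kPa)(6.67 − 3.47 L) = (1620)(3.2) = 5184 J.

W ≈ 5.18 kJ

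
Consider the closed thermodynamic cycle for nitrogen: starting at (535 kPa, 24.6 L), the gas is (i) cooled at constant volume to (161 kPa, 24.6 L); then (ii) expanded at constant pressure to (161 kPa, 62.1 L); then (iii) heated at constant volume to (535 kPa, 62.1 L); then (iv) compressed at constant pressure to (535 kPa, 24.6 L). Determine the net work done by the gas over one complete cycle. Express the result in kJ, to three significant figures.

Constant-volume legs do no work.
W(ii) = (161)(62.1 − 24.6) = 6038 J; W(iv) = (535)(24.6 − 62.1) = -20062 J.
W_net = 6038 − 20062 = -14025 J (the counter-clockwise enclosed area).

W_net ≈ -14.0 kJ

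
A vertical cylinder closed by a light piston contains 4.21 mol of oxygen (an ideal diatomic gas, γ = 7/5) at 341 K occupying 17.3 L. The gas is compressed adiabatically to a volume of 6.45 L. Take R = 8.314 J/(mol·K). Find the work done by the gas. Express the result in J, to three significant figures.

W ≈ -14400 J

Adiabatic: TV^(γ−1) = const with γ = 7/5.
T₂ = T₁ (V₁/V₂)^(γ−1) = 341 × (17.3/6.45)^0.4 = 341 × 1.484 = 506 K.
W_by = nCᵥ(T₁ − T₂) = (4.21)(20.79)(341 − 506) = -14438 J.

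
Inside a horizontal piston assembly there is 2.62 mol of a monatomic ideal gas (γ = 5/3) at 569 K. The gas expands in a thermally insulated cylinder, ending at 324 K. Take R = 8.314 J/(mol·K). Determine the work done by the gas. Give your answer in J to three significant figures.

Adiabatic ⇒ Q = 0, so W_by = −ΔU = nCᵥ(T₁ − T₂).
Cᵥ = 3R/2 = 12.47 J/(mol·K).
W = (2.62)(12.47)(569 − 324) = 8005 J.

W ≈ 8010 J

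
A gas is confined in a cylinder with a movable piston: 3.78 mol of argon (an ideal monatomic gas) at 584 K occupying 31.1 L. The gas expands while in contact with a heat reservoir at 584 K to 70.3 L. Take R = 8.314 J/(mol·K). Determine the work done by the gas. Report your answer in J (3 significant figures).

Isothermal: W = nRT ln(V₂/V₁).
W = (3.78)(8.314)(584) × ln(70.3/31.1)
  = 18353 × 0.8156
W_by_gas = 14968 J.

W ≈ 15000 J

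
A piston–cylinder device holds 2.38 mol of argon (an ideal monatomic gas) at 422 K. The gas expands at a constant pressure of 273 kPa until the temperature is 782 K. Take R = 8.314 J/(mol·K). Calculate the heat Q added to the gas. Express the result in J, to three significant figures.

Isobaric: W = nRΔT = (2.38)(8.314)(360) = 7123 J.
ΔU = nCᵥΔT with Cᵥ = 3R/2: ΔU = (2.38)(12.47)(360) = 10685 J.
Q = ΔU + W = 10685 + 7123 = 17809 J.

Q ≈ 17800 J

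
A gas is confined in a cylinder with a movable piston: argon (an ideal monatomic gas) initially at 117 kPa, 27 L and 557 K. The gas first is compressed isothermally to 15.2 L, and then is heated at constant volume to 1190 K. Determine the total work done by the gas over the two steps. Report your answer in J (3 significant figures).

W_total ≈ -1810 J

Step 1 (isothermal): W = P₁V₁ ln(V₂/V₁) = (3159) ln(15.2/27) = -1815 J.
Step 2 (isochoric): W = 0 (constant volume).
W_total = -1815 + 0 = -1815 J.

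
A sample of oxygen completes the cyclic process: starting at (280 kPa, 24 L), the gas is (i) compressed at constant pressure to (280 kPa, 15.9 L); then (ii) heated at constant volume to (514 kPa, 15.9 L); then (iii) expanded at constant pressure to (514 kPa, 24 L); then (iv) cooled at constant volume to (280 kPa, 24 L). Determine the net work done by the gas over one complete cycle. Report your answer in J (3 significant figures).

W_net ≈ 1900 J

Constant-volume legs do no work.
W(i) = (280)(15.9 − 24) = -2268 J; W(iii) = (514)(24 − 15.9) = 4163 J.
W_net = -2268 + 4163 = 1895 J (the clockwise enclosed area).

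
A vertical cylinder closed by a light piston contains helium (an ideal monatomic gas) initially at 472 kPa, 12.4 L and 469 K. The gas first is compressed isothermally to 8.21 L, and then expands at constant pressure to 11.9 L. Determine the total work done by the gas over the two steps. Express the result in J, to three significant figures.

W_total ≈ 217 J

Step 1 (isothermal): W = P₁V₁ ln(V₂/V₁) = (5853) ln(8.21/12.4) = -2413 J.
After step 1: P = 712.9 kPa, V = 8.21 L, T = 469 K.
Step 2 (isobaric): W = PΔV = (712.9 kPa)(11.9 − 8.21 L) = 2631 J.
W_total = -2413 + 2631 = 217.2 J.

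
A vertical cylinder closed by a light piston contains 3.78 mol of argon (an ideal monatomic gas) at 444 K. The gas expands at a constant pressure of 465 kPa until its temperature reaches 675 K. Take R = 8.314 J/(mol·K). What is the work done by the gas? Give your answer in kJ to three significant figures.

Isobaric: W = P ΔV = nR ΔT.
W = (3.78)(8.314)(675 − 444) = 7260 J.

W ≈ 7.26 kJ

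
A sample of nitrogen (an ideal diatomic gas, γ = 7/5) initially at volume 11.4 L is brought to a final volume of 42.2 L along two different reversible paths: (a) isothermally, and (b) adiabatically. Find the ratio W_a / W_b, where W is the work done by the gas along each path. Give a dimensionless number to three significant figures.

Path (a) isothermal: W = P₁V₁ ln(V₂/V₁) → W_a/(P₁V₁) = 1.309.
Path (b) adiabatic: W = P₁V₁(1 − (V₁/V₂)^(γ−1))/(γ−1) → W_b/(P₁V₁) = 1.019.
W_a / W_b = 1.309 / 1.019 = 1.284.

W_a / W_b ≈ 1.28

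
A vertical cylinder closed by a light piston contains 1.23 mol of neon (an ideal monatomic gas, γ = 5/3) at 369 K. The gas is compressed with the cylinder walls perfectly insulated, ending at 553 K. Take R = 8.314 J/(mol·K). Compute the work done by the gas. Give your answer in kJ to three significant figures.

W ≈ -2.82 kJ

Adiabatic ⇒ Q = 0, so W_by = −ΔU = nCᵥ(T₁ − T₂).
Cᵥ = 3R/2 = 12.47 J/(mol·K).
W = (1.23)(12.47)(369 − 553) = -2822 J.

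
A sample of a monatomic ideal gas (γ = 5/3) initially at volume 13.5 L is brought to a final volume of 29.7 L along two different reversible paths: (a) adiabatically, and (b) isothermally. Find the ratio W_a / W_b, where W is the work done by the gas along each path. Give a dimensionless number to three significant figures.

W_a / W_b ≈ 0.778

Path (a) adiabatic: W = P₁V₁(1 − (V₁/V₂)^(γ−1))/(γ−1) → W_a/(P₁V₁) = 0.6132.
Path (b) isothermal: W = P₁V₁ ln(V₂/V₁) → W_b/(P₁V₁) = 0.7885.
W_a / W_b = 0.6132 / 0.7885 = 0.7778.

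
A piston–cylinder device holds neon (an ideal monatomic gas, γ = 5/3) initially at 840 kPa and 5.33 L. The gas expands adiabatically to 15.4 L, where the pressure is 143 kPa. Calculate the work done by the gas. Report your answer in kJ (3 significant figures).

W ≈ 3.41 kJ

Adiabatic: W = (P₁V₁ − P₂V₂)/(γ − 1) with γ = 5/3.
P₁V₁ = 4477 J, P₂V₂ = 2202 J.
W = (4477 − 2202) / 0.6667 = 3412 J.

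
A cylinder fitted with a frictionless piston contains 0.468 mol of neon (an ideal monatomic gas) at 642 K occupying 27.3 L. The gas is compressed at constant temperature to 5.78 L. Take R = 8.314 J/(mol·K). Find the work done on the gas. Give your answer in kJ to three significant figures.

Isothermal: W = nRT ln(V₂/V₁).
W = (0.468)(8.314)(642) × ln(5.78/27.3)
  = 2498 × -1.552
W_by_gas = -3878 J; work on gas = −W_by = 3878 J.

W ≈ 3.88 kJ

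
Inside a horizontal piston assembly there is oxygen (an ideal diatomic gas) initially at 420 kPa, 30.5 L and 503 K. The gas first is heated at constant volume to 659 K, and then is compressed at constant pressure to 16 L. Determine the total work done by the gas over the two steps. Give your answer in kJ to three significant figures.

W_total ≈ -7.98 kJ

Step 1 (isochoric): W = 0 (constant volume).
After step 1: P = 550.3 kPa (V unchanged).
Step 2 (isobaric): W = PΔV = (550.3 kPa)(16 − 30.5 L) = -7979 J.
W_total = 0 − 7979 = -7979 J.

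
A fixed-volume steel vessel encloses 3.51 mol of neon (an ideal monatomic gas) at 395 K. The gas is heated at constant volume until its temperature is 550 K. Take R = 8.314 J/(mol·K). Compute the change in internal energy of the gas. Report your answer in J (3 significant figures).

ΔU ≈ 6780 J

Constant volume ⇒ W = 0, so Q = ΔU = nCᵥΔT with Cᵥ = 3R/2 = 12.47 J/(mol·K).
ΔU = (3.51)(12.47)(550 − 395) = 6785 J.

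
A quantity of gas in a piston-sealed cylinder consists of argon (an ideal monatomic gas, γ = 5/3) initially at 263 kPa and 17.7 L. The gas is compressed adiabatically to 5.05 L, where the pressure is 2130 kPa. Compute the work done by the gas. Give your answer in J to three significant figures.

W ≈ -9150 J

Adiabatic: W = (P₁V₁ − P₂V₂)/(γ − 1) with γ = 5/3.
P₁V₁ = 4655 J, P₂V₂ = 10756 J.
W = (4655 − 10756) / 0.6667 = -9152 J.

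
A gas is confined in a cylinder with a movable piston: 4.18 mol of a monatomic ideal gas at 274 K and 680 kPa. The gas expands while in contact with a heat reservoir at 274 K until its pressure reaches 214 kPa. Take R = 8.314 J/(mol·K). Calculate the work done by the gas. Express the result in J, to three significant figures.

W ≈ 11000 J

Isothermal process: W = nRT ln(V₂/V₁) = nRT ln(P₁/P₂).
W = (4.18)(8.314)(274) × ln(680/214)
  = 9522 × ln(3.178) = 9522 × 1.156
W_by_gas = 11009 J.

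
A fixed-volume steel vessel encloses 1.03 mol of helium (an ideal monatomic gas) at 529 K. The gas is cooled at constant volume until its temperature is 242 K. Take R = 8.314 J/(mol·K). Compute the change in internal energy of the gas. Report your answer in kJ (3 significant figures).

Constant volume ⇒ W = 0, so Q = ΔU = nCᵥΔT with Cᵥ = 3R/2 = 12.47 J/(mol·K).
ΔU = (1.03)(12.47)(242 − 529) = -3687 J.

ΔU ≈ -3.69 kJ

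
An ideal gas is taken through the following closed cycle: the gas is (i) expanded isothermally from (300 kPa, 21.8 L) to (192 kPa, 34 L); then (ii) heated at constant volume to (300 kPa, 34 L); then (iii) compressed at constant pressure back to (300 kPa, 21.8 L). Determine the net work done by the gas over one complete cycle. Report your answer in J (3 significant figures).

W_net ≈ -753 J

Leg (i): W = PᵢVᵢ ln(V_f/Vᵢ) = (6540) ln(34/21.8) = 2907 J.
Leg (ii): W = 0.
Leg (iii): W = PΔV = (300)(21.8 − 34) = -3660 J.
W_net = 2907 − 3660 = -753.3 J.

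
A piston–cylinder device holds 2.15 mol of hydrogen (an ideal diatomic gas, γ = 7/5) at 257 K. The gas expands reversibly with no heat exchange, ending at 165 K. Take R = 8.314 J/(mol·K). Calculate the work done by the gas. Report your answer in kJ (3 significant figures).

W ≈ 4.11 kJ

Adiabatic ⇒ Q = 0, so W_by = −ΔU = nCᵥ(T₁ − T₂).
Cᵥ = 5R/2 = 20.79 J/(mol·K).
W = (2.15)(20.79)(257 − 165) = 4111 J.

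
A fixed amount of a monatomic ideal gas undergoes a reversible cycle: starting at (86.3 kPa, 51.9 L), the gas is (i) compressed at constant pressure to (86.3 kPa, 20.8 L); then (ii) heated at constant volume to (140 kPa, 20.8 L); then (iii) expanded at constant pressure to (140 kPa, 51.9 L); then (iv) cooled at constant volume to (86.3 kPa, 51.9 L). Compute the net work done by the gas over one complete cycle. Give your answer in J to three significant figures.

Constant-volume legs do no work.
W(i) = (86.3)(20.8 − 51.9) = -2684 J; W(iii) = (140)(51.9 − 20.8) = 4354 J.
W_net = -2684 + 4354 = 1670 J (the clockwise enclosed area).

W_net ≈ 1670 J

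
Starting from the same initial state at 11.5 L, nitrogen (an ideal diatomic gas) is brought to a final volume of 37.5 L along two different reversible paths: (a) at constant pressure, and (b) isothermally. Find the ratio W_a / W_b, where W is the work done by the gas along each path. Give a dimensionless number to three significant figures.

Path (a) isobaric: W = P₁(V₂ − V₁) → W_a/(P₁V₁) = 2.261.
Path (b) isothermal: W = P₁V₁ ln(V₂/V₁) → W_b/(P₁V₁) = 1.182.
W_a / W_b = 2.261 / 1.182 = 1.913.

W_a / W_b ≈ 1.91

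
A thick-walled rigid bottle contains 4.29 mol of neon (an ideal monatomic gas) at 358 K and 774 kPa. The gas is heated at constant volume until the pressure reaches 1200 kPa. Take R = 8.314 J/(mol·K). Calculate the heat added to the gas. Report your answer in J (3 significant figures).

Q ≈ 10500 J

Constant volume ⇒ W = 0, so Q = ΔU = nCᵥΔT with Cᵥ = 3R/2 = 12.47 J/(mol·K).
At constant V, T₂/T₁ = P₂/P₁ ⇒ ΔT = T₁(P₂/P₁ − 1) = 358·(1200/774 − 1) = 197 K.
ΔU = (4.29)(12.47)(197) = 10542 J.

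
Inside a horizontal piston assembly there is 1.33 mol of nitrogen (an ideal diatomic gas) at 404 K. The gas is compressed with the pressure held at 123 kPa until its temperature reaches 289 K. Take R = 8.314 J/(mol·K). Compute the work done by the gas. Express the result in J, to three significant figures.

Isobaric: W = P ΔV = nR ΔT.
W = (1.33)(8.314)(289 − 404) = -1272 J.

W ≈ -1270 J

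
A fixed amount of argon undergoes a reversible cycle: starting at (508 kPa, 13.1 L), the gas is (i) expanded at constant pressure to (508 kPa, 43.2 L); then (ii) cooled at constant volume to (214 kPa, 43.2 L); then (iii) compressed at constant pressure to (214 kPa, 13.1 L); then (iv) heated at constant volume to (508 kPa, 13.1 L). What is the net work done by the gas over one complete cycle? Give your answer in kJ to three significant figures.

Constant-volume legs do no work.
W(i) = (508)(43.2 − 13.1) = 15291 J; W(iii) = (214)(13.1 − 43.2) = -6441 J.
W_net = 15291 − 6441 = 8849 J (the clockwise enclosed area).

W_net ≈ 8.85 kJ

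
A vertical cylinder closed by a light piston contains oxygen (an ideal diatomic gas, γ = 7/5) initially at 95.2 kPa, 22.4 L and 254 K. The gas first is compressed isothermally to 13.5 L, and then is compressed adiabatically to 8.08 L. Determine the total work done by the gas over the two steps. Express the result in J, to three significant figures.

W_total ≈ -2290 J

Step 1 (isothermal): W = P₁V₁ ln(V₂/V₁) = (2132) ln(13.5/22.4) = -1080 J.
After step 1: P = 158 kPa, V = 13.5 L, T = 254 K.
Step 2 (adiabatic): W = (P₁V₁ − P₂V₂)/(γ−1) = (2132 − 2619)/0.4 = -1215 J.
W_total = -1080 − 1215 = -2295 J.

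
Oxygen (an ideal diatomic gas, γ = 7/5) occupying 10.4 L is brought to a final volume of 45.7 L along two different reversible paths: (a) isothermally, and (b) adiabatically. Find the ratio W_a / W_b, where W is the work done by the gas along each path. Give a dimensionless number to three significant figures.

Path (a) isothermal: W = P₁V₁ ln(V₂/V₁) → W_a/(P₁V₁) = 1.48.
Path (b) adiabatic: W = P₁V₁(1 − (V₁/V₂)^(γ−1))/(γ−1) → W_b/(P₁V₁) = 1.117.
W_a / W_b = 1.48 / 1.117 = 1.325.

W_a / W_b ≈ 1.33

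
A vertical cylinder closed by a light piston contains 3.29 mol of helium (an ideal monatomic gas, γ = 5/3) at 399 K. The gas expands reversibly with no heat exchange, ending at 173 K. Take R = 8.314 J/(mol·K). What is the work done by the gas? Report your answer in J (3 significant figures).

Adiabatic ⇒ Q = 0, so W_by = −ΔU = nCᵥ(T₁ − T₂).
Cᵥ = 3R/2 = 12.47 J/(mol·K).
W = (3.29)(12.47)(399 − 173) = 9273 J.

W ≈ 9270 J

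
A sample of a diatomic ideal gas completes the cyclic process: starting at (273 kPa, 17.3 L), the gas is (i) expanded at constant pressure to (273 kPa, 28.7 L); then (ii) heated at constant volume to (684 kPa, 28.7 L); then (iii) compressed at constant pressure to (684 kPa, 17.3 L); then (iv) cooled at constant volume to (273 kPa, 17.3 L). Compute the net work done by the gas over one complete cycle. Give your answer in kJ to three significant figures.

W_net ≈ -4.69 kJ

Constant-volume legs do no work.
W(i) = (273)(28.7 − 17.3) = 3112 J; W(iii) = (684)(17.3 − 28.7) = -7798 J.
W_net = 3112 − 7798 = -4685 J (the counter-clockwise enclosed area).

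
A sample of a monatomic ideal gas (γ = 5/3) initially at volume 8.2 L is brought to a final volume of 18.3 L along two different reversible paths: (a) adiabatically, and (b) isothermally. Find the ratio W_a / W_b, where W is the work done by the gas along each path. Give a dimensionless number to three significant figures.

Path (a) adiabatic: W = P₁V₁(1 − (V₁/V₂)^(γ−1))/(γ−1) → W_a/(P₁V₁) = 0.6217.
Path (b) isothermal: W = P₁V₁ ln(V₂/V₁) → W_b/(P₁V₁) = 0.8028.
W_a / W_b = 0.6217 / 0.8028 = 0.7744.

W_a / W_b ≈ 0.774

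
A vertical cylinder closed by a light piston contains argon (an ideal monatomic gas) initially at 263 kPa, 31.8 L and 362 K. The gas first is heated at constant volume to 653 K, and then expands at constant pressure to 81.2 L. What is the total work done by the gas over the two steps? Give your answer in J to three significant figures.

W_total ≈ 23400 J

Step 1 (isochoric): W = 0 (constant volume).
After step 1: P = 474.4 kPa (V unchanged).
Step 2 (isobaric): W = PΔV = (474.4 kPa)(81.2 − 31.8 L) = 23436 J.
W_total = 0 + 23436 = 23436 J.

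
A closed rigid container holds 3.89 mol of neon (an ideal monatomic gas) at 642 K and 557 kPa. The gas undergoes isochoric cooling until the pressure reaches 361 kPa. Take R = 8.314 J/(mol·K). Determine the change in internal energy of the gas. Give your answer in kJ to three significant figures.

ΔU ≈ -11.0 kJ

Constant volume ⇒ W = 0, so Q = ΔU = nCᵥΔT with Cᵥ = 3R/2 = 12.47 J/(mol·K).
At constant V, T₂/T₁ = P₂/P₁ ⇒ ΔT = T₁(P₂/P₁ − 1) = 642·(361/557 − 1) = -225.9 K.
ΔU = (3.89)(12.47)(-225.9) = -10959 J.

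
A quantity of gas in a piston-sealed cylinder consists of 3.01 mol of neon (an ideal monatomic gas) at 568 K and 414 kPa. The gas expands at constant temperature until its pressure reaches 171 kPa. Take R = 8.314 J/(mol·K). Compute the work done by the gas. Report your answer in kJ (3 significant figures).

Isothermal process: W = nRT ln(V₂/V₁) = nRT ln(P₁/P₂).
W = (3.01)(8.314)(568) × ln(414/171)
  = 14214 × ln(2.421) = 14214 × 0.8842
W_by_gas = 12568 J.

W ≈ 12.6 kJ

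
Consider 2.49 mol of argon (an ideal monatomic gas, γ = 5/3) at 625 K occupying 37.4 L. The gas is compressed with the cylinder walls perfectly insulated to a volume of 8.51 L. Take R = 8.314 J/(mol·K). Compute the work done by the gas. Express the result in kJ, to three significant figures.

W ≈ -32.7 kJ

Adiabatic: TV^(γ−1) = const with γ = 5/3.
T₂ = T₁ (V₁/V₂)^(γ−1) = 625 × (37.4/8.51)^0.667 = 625 × 2.683 = 1677 K.
W_by = nCᵥ(T₁ − T₂) = (2.49)(12.47)(625 − 1677) = -32665 J.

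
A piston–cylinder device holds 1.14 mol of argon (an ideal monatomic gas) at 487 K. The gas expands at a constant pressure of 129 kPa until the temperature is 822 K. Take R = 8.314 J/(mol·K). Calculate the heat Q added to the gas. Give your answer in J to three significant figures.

Q ≈ 7940 J

Isobaric: W = nRΔT = (1.14)(8.314)(335) = 3175 J.
ΔU = nCᵥΔT with Cᵥ = 3R/2: ΔU = (1.14)(12.47)(335) = 4763 J.
Q = ΔU + W = 4763 + 3175 = 7938 J.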